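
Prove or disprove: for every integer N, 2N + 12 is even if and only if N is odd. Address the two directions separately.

Forward direction. This fails: take N = 2. Then 2N + 12 = 16, which is even, yet N = 2 is even, not odd.

Converse. Suppose N is odd. Since 2 is even, 2N is even for every N, so 2N + 12 has the same parity as 12, which is even. Hence 2N + 12 is even.

The forward direction fails; the converse holds.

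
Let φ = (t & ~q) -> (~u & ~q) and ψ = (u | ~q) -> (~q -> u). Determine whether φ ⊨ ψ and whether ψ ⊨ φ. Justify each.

(⟹) This fails. Under t = F, u = F, q = F, the left side is true but the right side is false.

(⟸) This fails. Under t = T, u = T, q = F, the left side is false but the right side is true.

Neither implication holds.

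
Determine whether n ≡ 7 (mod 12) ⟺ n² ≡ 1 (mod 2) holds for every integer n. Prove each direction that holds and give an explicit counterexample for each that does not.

[⇒] Suppose n ≡ 7 (mod 12). Then n² ≡ 7² = 49 (mod 12), and since 2 ∣ 12, also n² ≡ 1 (mod 2).

[⇐] This fails: take n = 1. Then 1² = 1 ≡ 1 (mod 2), yet 1 ≡ 1 (mod 12), not 7.

The forward direction holds; the converse fails.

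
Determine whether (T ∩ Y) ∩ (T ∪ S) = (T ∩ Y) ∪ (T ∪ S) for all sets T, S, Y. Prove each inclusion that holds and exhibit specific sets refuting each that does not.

(⟸) This inclusion fails. Take T = {1}, S = ∅, Y = ∅; then 1 ∈ (T ∩ Y) ∪ (T ∪ S) but 1 ∉ (T ∩ Y) ∩ (T ∪ S).

(⟹) Let x ∈ (T ∩ Y) ∩ (T ∪ S). Then either x ∈ T ∩ Y and x ∉ S; or x ∈ T ∩ S ∩ Y. In each case x ∈ (T ∩ Y) ∪ (T ∪ S), so (T ∩ Y) ∩ (T ∪ S) ⊆ (T ∩ Y) ∪ (T ∪ S).

The sets are not equal: only the forward inclusion holds.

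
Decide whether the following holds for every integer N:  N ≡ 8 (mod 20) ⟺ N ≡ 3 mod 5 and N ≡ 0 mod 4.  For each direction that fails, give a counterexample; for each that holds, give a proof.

[⇒] Suppose N ≡ 8 (mod 20); write N = 20j + 8. Since 5 ∣ 20, reducing mod 5 gives N ≡ 8 ≡ 3 (mod 5); since 4 ∣ 20, reducing mod 4 gives N ≡ 8 ≡ 0 (mod 4).

[⇐] Conversely, if N ≡ 3 (mod 5) and N ≡ 0 (mod 4), then by the Chinese remainder theorem N ≡ 8 (mod 20). This is exactly N ≡ 8 (mod 20).

Both directions hold; the statement is true.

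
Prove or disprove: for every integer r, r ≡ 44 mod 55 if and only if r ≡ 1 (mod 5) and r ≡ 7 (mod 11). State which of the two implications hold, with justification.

Both directions fail.

(⇒) This fails: r = 44 gives 44 ≡ 44 (mod 55) but 44 ≡ 4 (mod 5), so the conjunction on the right does not hold.

(⇐) This fails: r = 51 satisfies both congruences on the right (51 ≡ 1 mod 5 and 51 ≡ 7 mod 11) yet 51 ≡ 51 (mod 55), not 44.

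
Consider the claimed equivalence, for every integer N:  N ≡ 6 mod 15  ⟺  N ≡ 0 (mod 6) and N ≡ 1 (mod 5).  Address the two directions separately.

The forward direction fails; the converse holds.

(⇒) This fails: N = 21 gives 21 ≡ 6 (mod 15) but 21 ≡ 3 (mod 6), so the conjunction on the right does not hold.

(⇐) Conversely, if N ≡ 0 (mod 6) and N ≡ 1 (mod 5), then by the Chinese remainder theorem N ≡ 6 (mod 30). Since 6 ≡ 6 (mod 15) and 15 ∣ 30, we get N ≡ 6 (mod 15).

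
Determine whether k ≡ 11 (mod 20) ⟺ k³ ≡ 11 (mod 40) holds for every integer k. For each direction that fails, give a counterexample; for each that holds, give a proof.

(→) This fails: take k = 31. Then 31 ≡ 11 (mod 20), but 31³ = 29791 ≡ 31 (mod 40), not 11.

(←) Conversely, the residues r modulo 40 with r³ ≡ 11 (mod 40) are exactly {11}, and each is ≡ 11 (mod 20).

Only the converse holds.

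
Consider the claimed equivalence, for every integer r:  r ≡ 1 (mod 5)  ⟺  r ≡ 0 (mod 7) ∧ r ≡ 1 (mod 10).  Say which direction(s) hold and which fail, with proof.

Only the converse holds.

(←) If r ≡ 0 (mod 7) and r ≡ 1 (mod 10), then by the Chinese remainder theorem r ≡ 21 (mod 70). Since 21 ≡ 1 (mod 5) and 5 ∣ 70, we get r ≡ 1 (mod 5).

(→) This fails: r = 1 gives 1 ≡ 1 (mod 5) but 1 ≡ 1 (mod 7), so the conjunction on the right does not hold.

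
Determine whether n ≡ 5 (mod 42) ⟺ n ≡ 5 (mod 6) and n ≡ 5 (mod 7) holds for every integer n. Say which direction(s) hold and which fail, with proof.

Both implications hold.

(→) Suppose n ≡ 5 (mod 42); write n = 42j + 5. Since 6 ∣ 42, reducing mod 6 gives n ≡ 5 (mod 6); since 7 ∣ 42, reducing mod 7 gives n ≡ 5 (mod 7).

(←) Conversely, if n ≡ 5 (mod 6) and n ≡ 5 (mod 7), then by the Chinese remainder theorem n ≡ 5 (mod 42). This is exactly n ≡ 5 (mod 42).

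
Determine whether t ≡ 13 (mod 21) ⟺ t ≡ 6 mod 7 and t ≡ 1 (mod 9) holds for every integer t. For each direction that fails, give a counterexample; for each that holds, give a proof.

(⇒) This fails: t = 34 gives 34 ≡ 13 (mod 21) but 34 ≡ 7 (mod 9), so the conjunction on the right does not hold.

(⇐) Conversely, if t ≡ 6 (mod 7) and t ≡ 1 (mod 9), then by the Chinese remainder theorem t ≡ 55 (mod 63). Since 55 ≡ 13 (mod 21) and 21 ∣ 63, we get t ≡ 13 (mod 21).

Only the converse holds.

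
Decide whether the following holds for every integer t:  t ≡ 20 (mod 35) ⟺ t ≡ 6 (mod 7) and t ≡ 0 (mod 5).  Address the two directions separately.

Converse. If t ≡ 6 (mod 7) and t ≡ 0 (mod 5), then by the Chinese remainder theorem t ≡ 20 (mod 35). This is exactly t ≡ 20 (mod 35).

Forward direction. Suppose t ≡ 20 (mod 35); write t = 35j + 20. Since 7 ∣ 35, reducing mod 7 gives t ≡ 20 ≡ 6 (mod 7); since 5 ∣ 35, reducing mod 5 gives t ≡ 20 ≡ 0 (mod 5).

Equivalent; both directions hold.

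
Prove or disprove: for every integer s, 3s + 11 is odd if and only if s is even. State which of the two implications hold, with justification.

Both directions hold.

(→) Suppose 3s + 11 is odd. Since 3 is odd, 3s and s have the same parity, so 3s + 11 ≡ s + 11 (mod 2). As 11 is odd, 3s + 11 is odd exactly when s is even. Thus s is even.

(←) Conversely, suppose s is even; write s = 2j. Then 3s + 11 = 3·(2j) + 11 = 2·3j + 11, which is odd.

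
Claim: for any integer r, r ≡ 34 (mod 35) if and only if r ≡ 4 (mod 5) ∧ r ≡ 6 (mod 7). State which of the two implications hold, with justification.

[⇒] Suppose r ≡ 34 (mod 35); write r = 35j + 34. Since 5 ∣ 35, reducing mod 5 gives r ≡ 34 ≡ 4 (mod 5); since 7 ∣ 35, reducing mod 7 gives r ≡ 34 ≡ 6 (mod 7).

[⇐] Conversely, if r ≡ 4 (mod 5) and r ≡ 6 (mod 7), then by the Chinese remainder theorem r ≡ 34 (mod 35). This is exactly r ≡ 34 (mod 35).

Both directions hold.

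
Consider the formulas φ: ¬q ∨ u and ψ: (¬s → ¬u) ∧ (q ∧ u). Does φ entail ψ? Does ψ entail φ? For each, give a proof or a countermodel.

(←) Assume the antecedent. If s is true, the antecedent forces (s = T, q = T, u = T), and ¬q ∨ u holds there. If s is false, the antecedent cannot hold. Either way ¬q ∨ u holds.

(→) This fails. Under s = F, q = F, u = F, the left side is true but the right side is false.

Only the reverse direction holds.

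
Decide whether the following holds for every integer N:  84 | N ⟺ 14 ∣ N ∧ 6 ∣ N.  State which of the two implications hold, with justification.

(⟹) If 84 ∣ N, write N = 84q. Since 84 = 6·14, N = 14·(6q), so 14 ∣ N; and since 84 = 14·6, N = 6·(14q), so 6 ∣ N.

(⟸) This fails: take N = 42. Both 14 ∣ 42 and 6 ∣ 42, yet 42 is not a multiple of 84 (since 42 = 0·84 + 42), so 84 ∤ 42.

Only the forward implication holds.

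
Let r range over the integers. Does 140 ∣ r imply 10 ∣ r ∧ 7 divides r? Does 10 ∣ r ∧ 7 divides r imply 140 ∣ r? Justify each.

Only the forward implication holds.

(→) If 140 ∣ r, write r = 140q. Since 140 = 14·10, r = 10·(14q), so 10 ∣ r; and since 140 = 20·7, r = 7·(20q), so 7 ∣ r.

(←) This fails: take r = 70. Both 10 ∣ 70 and 7 ∣ 70, yet 70 is not a multiple of 140 (since 70 = 0·140 + 70), so 140 ∤ 70.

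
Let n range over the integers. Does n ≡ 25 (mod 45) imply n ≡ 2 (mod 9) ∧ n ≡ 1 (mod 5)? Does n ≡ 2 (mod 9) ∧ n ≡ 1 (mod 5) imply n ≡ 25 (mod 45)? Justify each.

(⇒) fails and (⇐) fails.

(⟹) This fails: n = 25 gives 25 ≡ 25 (mod 45) but 25 ≡ 7 (mod 9), so the conjunction on the right does not hold.

(⟸) This fails: n = 11 satisfies both congruences on the right (11 ≡ 2 mod 9 and 11 ≡ 1 mod 5) yet 11 ≡ 11 (mod 45), not 25.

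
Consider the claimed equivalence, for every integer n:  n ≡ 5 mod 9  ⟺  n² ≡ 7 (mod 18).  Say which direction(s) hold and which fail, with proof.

Neither implication holds.

Forward direction. This fails: take n = 14. Then 14 ≡ 5 (mod 9), but 14² = 196 ≡ 16 (mod 18), not 7.

Converse. This fails: take n = 13. Then 13² = 169 ≡ 7 (mod 18), yet 13 ≡ 4 (mod 9), not 5.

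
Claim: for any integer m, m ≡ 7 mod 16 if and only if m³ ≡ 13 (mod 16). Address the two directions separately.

Both directions fail.

[⇒] This fails: take m = 7. Then 7 ≡ 7 (mod 16), but 7³ = 343 ≡ 7 (mod 16), not 13.

[⇐] This fails: take m = 5. Then 5³ = 125 ≡ 13 (mod 16), yet 5 ≡ 5 (mod 16), not 7.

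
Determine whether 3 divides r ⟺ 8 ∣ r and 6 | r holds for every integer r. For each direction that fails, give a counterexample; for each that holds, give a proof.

Not equivalent: only (⇐) holds.

[⇒] This fails: take r = 3. Certainly 3 ∣ 3, but 8 ∤ 3.

[⇐] Suppose 8 ∣ r and 6 ∣ r. Any common multiple of 8 and 6 is a multiple of their lcm; here lcm(8, 6) = 8·6/gcd(8, 6) = 48/2 = 24, so 24 ∣ r. Since 3 ∣ 24, it follows that 3 ∣ r.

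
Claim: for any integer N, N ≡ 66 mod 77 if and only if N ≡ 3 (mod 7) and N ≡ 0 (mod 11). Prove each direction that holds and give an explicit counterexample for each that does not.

The biconditional holds.

(←) If N ≡ 3 (mod 7) and N ≡ 0 (mod 11), then by the Chinese remainder theorem N ≡ 66 (mod 77). This is exactly N ≡ 66 (mod 77).

(→) Suppose N ≡ 66 (mod 77); write N = 77j + 66. Since 7 ∣ 77, reducing mod 7 gives N ≡ 66 ≡ 3 (mod 7); since 11 ∣ 77, reducing mod 11 gives N ≡ 66 ≡ 0 (mod 11).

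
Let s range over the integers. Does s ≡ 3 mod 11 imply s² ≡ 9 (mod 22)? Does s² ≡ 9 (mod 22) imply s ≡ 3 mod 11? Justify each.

Neither direction holds.

(⇒) This fails: take s = 14. Then 14 ≡ 3 (mod 11), but 14² = 196 ≡ 20 (mod 22), not 9.

(⇐) This fails: take s = 19. Then 19² = 361 ≡ 9 (mod 22), yet 19 ≡ 8 (mod 11), not 3.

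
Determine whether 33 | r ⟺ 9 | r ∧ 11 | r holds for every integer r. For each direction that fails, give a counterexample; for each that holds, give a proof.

Not equivalent: only (⇐) holds.

(→) This fails: take r = 33. Certainly 33 ∣ 33, but 9 ∤ 33.

(←) Suppose 9 ∣ r and 11 ∣ r. Any common multiple of 9 and 11 is a multiple of their lcm; here gcd(9, 11) = 1, so lcm(9, 11) = 9·11 = 99, so 99 ∣ r. Since 33 ∣ 99, it follows that 33 ∣ r.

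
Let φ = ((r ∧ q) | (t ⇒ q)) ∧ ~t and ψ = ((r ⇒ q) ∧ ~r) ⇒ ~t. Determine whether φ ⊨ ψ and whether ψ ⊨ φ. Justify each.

(⇒) Assume the antecedent. If t is true, the antecedent cannot hold. If t is false, ((r ⇒ q) ∧ ~r) ⇒ ~t reduces to true regardless of the other variables. Either way ((r ⇒ q) ∧ ~r) ⇒ ~t holds.

(⇐) This fails. Under t = T, q = F, r = T, the left side is false but the right side is true.

Not equivalent: only (⇒) holds.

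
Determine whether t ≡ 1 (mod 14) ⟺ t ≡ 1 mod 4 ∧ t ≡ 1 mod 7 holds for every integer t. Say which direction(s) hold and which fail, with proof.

The forward direction fails; the converse holds.

(⇒) This fails: t = 15 gives 15 ≡ 1 (mod 14) but 15 ≡ 3 (mod 4), so the conjunction on the right does not hold.

(⇐) Conversely, if t ≡ 1 (mod 4) and t ≡ 1 (mod 7), then by the Chinese remainder theorem t ≡ 1 (mod 28). Since 1 ≡ 1 (mod 14) and 14 ∣ 28, we get t ≡ 1 (mod 14).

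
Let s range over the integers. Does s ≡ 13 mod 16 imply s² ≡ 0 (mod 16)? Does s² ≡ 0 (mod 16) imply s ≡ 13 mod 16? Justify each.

Neither direction holds.

[⇒] This fails: take s = 13. Then 13 ≡ 13 (mod 16), but 13² = 169 ≡ 9 (mod 16), not 0.

[⇐] This fails: take s = 0. Then 0² = 0 ≡ 0 (mod 16), yet 0 ≡ 0 (mod 16), not 13.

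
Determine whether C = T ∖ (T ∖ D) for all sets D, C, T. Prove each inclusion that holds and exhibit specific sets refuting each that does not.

(⟹) This inclusion fails. Take D = ∅, C = {1}, T = ∅; then 1 ∈ C but 1 ∉ T ∖ (T ∖ D).

(⟸) This inclusion fails. Take D = {1}, C = ∅, T = {1}; then 1 ∈ T ∖ (T ∖ D) but 1 ∉ C.

Both inclusions fail.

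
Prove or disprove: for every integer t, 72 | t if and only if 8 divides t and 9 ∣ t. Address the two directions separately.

Both directions hold.

[⇐] Suppose 8 ∣ t and 9 ∣ t. Any common multiple of 8 and 9 is a multiple of their lcm; here gcd(8, 9) = 1, so lcm(8, 9) = 8·9 = 72, so 72 ∣ t.

[⇒] If 72 ∣ t, write t = 72q. Since 72 = 9·8, t = 8·(9q), so 8 ∣ t; and since 72 = 8·9, t = 9·(8q), so 9 ∣ t.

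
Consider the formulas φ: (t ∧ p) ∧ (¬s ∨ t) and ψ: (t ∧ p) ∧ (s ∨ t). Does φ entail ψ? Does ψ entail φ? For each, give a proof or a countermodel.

(⟹) Assume the antecedent. If p is true, the antecedent forces (p = T, s = F, t = T) or (p = T, s = T, t = T), and (t ∧ p) ∧ (s ∨ t) holds there. If p is false, the antecedent cannot hold. Either way (t ∧ p) ∧ (s ∨ t) holds.

(⟸) Assume the antecedent. If p is true, the antecedent forces (p = T, s = F, t = T) or (p = T, s = T, t = T), and (t ∧ p) ∧ (¬s ∨ t) holds there. If p is false, the antecedent cannot hold. Either way (t ∧ p) ∧ (¬s ∨ t) holds.

The biconditional holds.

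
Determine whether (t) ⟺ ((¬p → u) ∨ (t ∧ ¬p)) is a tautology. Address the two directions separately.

(⟸) This fails. Under p = T, t = F, u = F, the left side is false but the right side is true.

(⟹) Assume the antecedent. If p is true, (¬p → u) ∨ (t ∧ ¬p) reduces to true regardless of the other variables. If p is false, the antecedent forces (p = F, t = T, u = F) or (p = F, t = T, u = T), and (¬p → u) ∨ (t ∧ ¬p) holds there. Either way (¬p → u) ∨ (t ∧ ¬p) holds.

Only the forward implication holds.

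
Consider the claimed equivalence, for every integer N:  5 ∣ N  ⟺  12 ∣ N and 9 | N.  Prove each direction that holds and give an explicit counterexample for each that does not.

(⇒) This fails: take N = 5. Certainly 5 ∣ 5, but 12 ∤ 5.

(⇐) This fails: take N = 36. Both 12 ∣ 36 and 9 ∣ 36, yet 36 is not a multiple of 5 (since 36 = 7·5 + 1), so 5 ∤ 36.

Both directions fail.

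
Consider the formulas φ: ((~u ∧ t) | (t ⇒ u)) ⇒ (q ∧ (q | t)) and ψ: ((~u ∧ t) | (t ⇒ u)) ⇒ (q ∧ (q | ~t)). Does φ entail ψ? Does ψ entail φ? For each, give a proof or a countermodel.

Both directions hold; the statement is true.

[⇒] Assume the antecedent. If u is true, the antecedent forces (u = T, q = T, t = F) or (u = T, q = T, t = T), and the consequent holds there. If u is false, the antecedent forces (u = F, q = T, t = F) or (u = F, q = T, t = T), and the consequent holds there. Either way the consequent holds.

[⇐] Assume the antecedent. If u is true, the antecedent forces (u = T, q = T, t = F) or (u = T, q = T, t = T), and the consequent holds there. If u is false, the antecedent forces (u = F, q = T, t = F) or (u = F, q = T, t = T), and the consequent holds there. Either way the consequent holds.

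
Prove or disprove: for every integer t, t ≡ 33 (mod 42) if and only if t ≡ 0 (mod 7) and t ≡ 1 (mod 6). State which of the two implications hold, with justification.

(→) This fails: t = 33 gives 33 ≡ 33 (mod 42) but 33 ≡ 5 (mod 7), so the conjunction on the right does not hold.

(←) This fails: t = 7 satisfies both congruences on the right (7 ≡ 0 mod 7 and 7 ≡ 1 mod 6) yet 7 ≡ 7 (mod 42), not 33.

(⇒) fails and (⇐) fails.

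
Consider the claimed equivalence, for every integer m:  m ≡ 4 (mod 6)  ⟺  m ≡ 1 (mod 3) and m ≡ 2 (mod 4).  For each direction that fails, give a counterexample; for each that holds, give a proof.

(⇒) fails; (⇐) holds.

(⇒) This fails: m = 4 gives 4 ≡ 4 (mod 6) but 4 ≡ 0 (mod 4), so the conjunction on the right does not hold.

(⇐) Conversely, if m ≡ 1 (mod 3) and m ≡ 2 (mod 4), then by the Chinese remainder theorem m ≡ 10 (mod 12). Since 10 ≡ 4 (mod 6) and 6 ∣ 12, we get m ≡ 4 (mod 6).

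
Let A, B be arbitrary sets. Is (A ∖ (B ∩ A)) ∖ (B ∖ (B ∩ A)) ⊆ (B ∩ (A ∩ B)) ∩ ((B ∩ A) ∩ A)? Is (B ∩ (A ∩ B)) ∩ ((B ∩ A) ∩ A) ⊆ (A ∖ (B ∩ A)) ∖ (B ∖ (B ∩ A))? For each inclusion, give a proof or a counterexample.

(⊆) This inclusion fails. Take A = {1}, B = ∅; then 1 ∈ (A ∖ (B ∩ A)) ∖ (B ∖ (B ∩ A)) but 1 ∉ (B ∩ (A ∩ B)) ∩ ((B ∩ A) ∩ A).

(⊇) This inclusion fails. Take A = {1}, B = {1}; then 1 ∈ (B ∩ (A ∩ B)) ∩ ((B ∩ A) ∩ A) but 1 ∉ (A ∖ (B ∩ A)) ∖ (B ∖ (B ∩ A)).

Neither inclusion holds.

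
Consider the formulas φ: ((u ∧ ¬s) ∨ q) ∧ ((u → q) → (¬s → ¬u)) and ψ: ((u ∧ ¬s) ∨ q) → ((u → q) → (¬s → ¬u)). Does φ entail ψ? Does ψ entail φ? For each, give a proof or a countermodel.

(⇒) Assume the antecedent. If s is true, the consequent reduces to true regardless of the other variables. If s is false, the antecedent forces (s = F, q = T, u = F) or (s = F, q = F, u = T), and the consequent holds there. Either way the consequent holds.

(⇐) This fails. Under s = F, q = F, u = F, the left side is false but the right side is true.

(⇒) holds; (⇐) fails.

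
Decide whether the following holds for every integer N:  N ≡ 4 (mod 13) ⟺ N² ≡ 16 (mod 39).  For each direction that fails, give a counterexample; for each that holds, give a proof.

(⇒) This fails: take N = 30. Then 30 ≡ 4 (mod 13), but 30² = 900 ≡ 3 (mod 39), not 16.

(⇐) This fails: take N = 22. Then 22² = 484 ≡ 16 (mod 39), yet 22 ≡ 9 (mod 13), not 4.

Both directions fail.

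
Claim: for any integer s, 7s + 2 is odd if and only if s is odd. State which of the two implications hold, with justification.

(→) Suppose 7s + 2 is odd. Since 7 is odd, 7s and s have the same parity, so 7s + 2 ≡ s + 2 (mod 2). As 2 is even, 7s + 2 is odd exactly when s is odd. Thus s is odd.

(←) Conversely, suppose s is odd; write s = 2j + 1. Then 7s + 2 = 7·(2j + 1) + 2 = 2·7j + 9, which is odd.

The biconditional holds.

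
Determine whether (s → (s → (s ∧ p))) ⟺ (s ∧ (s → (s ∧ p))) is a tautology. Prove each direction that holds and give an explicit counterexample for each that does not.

(⇒) fails; (⇐) holds.

(⇒) This fails. Under s = F, p = F, the left side is true but the right side is false.

(⇐) Assume the antecedent. If s is true, the antecedent forces (s = T, p = T), and s → (s → (s ∧ p)) holds there. If s is false, the antecedent cannot hold. Either way s → (s → (s ∧ p)) holds.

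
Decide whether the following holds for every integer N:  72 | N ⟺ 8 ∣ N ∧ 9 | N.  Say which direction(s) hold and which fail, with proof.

The biconditional holds.

[⇒] If 72 ∣ N, write N = 72q. Since 72 = 9·8, N = 8·(9q), so 8 ∣ N; and since 72 = 8·9, N = 9·(8q), so 9 ∣ N.

[⇐] Suppose 8 ∣ N and 9 ∣ N. Any common multiple of 8 and 9 is a multiple of their lcm; here gcd(8, 9) = 1, so lcm(8, 9) = 8·9 = 72, so 72 ∣ N.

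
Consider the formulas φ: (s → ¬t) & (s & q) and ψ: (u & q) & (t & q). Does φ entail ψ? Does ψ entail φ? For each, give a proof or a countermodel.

[⇒] This fails. Under t = F, u = F, s = T, q = T, the left side is true but the right side is false.

[⇐] This fails. Under t = T, u = T, s = F, q = T, the left side is false but the right side is true.

Both directions fail.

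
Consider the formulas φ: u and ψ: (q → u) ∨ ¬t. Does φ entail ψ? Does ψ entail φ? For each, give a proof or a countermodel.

Only the forward implication holds.

(⟹) Assume the antecedent. If t is true, the antecedent forces (t = T, u = T, q = F) or (t = T, u = T, q = T), and (q → u) ∨ ¬t holds there. If t is false, (q → u) ∨ ¬t reduces to true regardless of the other variables. Either way (q → u) ∨ ¬t holds.

(⟸) This fails. Under t = F, u = F, q = F, the left side is false but the right side is true.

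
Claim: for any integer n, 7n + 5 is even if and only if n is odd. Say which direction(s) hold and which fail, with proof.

Both implications hold.

(⟹) Suppose 7n + 5 is even. Since 7 is odd, 7n and n have the same parity, so 7n + 5 ≡ n + 5 (mod 2). As 5 is odd, 7n + 5 is even exactly when n is odd. Thus n is odd.

(⟸) Conversely, suppose n is odd; write n = 2j + 1. Then 7n + 5 = 7·(2j + 1) + 5 = 2·7j + 12, which is even.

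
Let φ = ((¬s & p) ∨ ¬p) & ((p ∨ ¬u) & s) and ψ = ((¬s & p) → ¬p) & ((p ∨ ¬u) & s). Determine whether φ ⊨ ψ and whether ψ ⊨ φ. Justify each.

Forward direction. Assume the antecedent. If u is true, the antecedent cannot hold. If u is false, the antecedent forces (u = F, s = T, p = F), and the consequent holds there. Either way the consequent holds.

Converse. This fails. Under u = F, s = T, p = T, the left side is false but the right side is true.

(⇒) holds; (⇐) fails.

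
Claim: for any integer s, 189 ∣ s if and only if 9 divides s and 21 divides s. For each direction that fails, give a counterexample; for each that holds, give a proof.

(⇒) holds; (⇐) fails.

(⟹) If 189 ∣ s, write s = 189q. Since 189 = 21·9, s = 9·(21q), so 9 ∣ s; and since 189 = 9·21, s = 21·(9q), so 21 ∣ s.

(⟸) This fails: take s = 63. Both 9 ∣ 63 and 21 ∣ 63, yet 63 is not a multiple of 189 (since 63 = 0·189 + 63), so 189 ∤ 63.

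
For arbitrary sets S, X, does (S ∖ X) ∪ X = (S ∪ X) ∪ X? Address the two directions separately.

(⊆) Let x ∈ (S ∖ X) ∪ X. Then either x ∈ S and x ∉ X; or x ∈ X and x ∉ S; or x ∈ S ∩ X. In each case x ∈ (S ∪ X) ∪ X, so (S ∖ X) ∪ X ⊆ (S ∪ X) ∪ X.

(⊇) Let x ∈ (S ∪ X) ∪ X. Then either x ∈ S and x ∉ X; or x ∈ X and x ∉ S; or x ∈ S ∩ X. In each case x ∈ (S ∖ X) ∪ X, so (S ∪ X) ∪ X ⊆ (S ∖ X) ∪ X.

The two sets are equal.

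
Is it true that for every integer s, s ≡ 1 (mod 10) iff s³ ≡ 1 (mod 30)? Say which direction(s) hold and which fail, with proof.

(⇒) fails; (⇐) holds.

(→) This fails: take s = 11. Then 11 ≡ 1 (mod 10), but 11³ = 1331 ≡ 11 (mod 30), not 1.

(←) Conversely, the residues r modulo 30 with r³ ≡ 1 (mod 30) are exactly {1}, and each is ≡ 1 (mod 10).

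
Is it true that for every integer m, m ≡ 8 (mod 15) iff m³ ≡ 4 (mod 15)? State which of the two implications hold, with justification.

(⇒) This fails: take m = 8. Then 8 ≡ 8 (mod 15), but 8³ = 512 ≡ 2 (mod 15), not 4.

(⇐) This fails: take m = 4. Then 4³ = 64 ≡ 4 (mod 15), yet 4 ≡ 4 (mod 15), not 8.

Neither direction holds.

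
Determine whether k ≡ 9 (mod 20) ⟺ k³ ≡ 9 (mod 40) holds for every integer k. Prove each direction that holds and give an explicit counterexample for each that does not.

(⇒) fails; (⇐) holds.

[⇒] This fails: take k = 29. Then 29 ≡ 9 (mod 20), but 29³ = 24389 ≡ 29 (mod 40), not 9.

[⇐] Conversely, the residues r modulo 40 with r³ ≡ 9 (mod 40) are exactly {9}, and each is ≡ 9 (mod 20).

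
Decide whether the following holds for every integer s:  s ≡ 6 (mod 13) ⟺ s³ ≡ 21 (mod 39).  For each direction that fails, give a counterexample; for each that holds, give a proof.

Neither direction holds.

(⟹) This fails: take s = 19. Then 19 ≡ 6 (mod 13), but 19³ = 6859 ≡ 34 (mod 39), not 21.

(⟸) This fails: take s = 15. Then 15³ = 3375 ≡ 21 (mod 39), yet 15 ≡ 2 (mod 13), not 6.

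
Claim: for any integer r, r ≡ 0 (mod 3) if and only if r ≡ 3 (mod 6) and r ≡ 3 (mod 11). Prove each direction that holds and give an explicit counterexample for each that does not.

Forward direction. This fails: r = 0 gives 0 ≡ 0 (mod 3) but 0 ≡ 0 (mod 6), so the conjunction on the right does not hold.

Converse. If r ≡ 3 (mod 6) and r ≡ 3 (mod 11), then by the Chinese remainder theorem r ≡ 3 (mod 66). Since 3 ≡ 0 (mod 3) and 3 ∣ 66, we get r ≡ 0 (mod 3).

Not equivalent: only (⇐) holds.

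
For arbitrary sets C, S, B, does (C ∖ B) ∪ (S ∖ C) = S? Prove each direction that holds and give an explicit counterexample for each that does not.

(⟹) This inclusion fails. Take C = {1}, S = ∅, B = ∅; then 1 ∈ (C ∖ B) ∪ (S ∖ C) but 1 ∉ S.

(⟸) This inclusion fails. Take C = {1}, S = {1}, B = {1}; then 1 ∈ S but 1 ∉ (C ∖ B) ∪ (S ∖ C).

Both inclusions fail.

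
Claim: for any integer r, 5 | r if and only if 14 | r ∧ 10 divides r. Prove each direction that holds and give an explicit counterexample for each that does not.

Not equivalent: only (⇐) holds.

[⇒] This fails: take r = 5. Certainly 5 ∣ 5, but 14 ∤ 5.

[⇐] Suppose 14 ∣ r and 10 ∣ r. Any common multiple of 14 and 10 is a multiple of their lcm; here lcm(14, 10) = 14·10/gcd(14, 10) = 140/2 = 70, so 70 ∣ r. Since 5 ∣ 70, it follows that 5 ∣ r.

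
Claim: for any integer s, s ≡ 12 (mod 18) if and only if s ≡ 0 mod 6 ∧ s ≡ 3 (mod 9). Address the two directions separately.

(⇐) If s ≡ 0 (mod 6) and s ≡ 3 (mod 9), then by the Chinese remainder theorem s ≡ 12 (mod 18). This is exactly s ≡ 12 (mod 18).

(⇒) Suppose s ≡ 12 (mod 18); write s = 18j + 12. Since 6 ∣ 18, reducing mod 6 gives s ≡ 12 ≡ 0 (mod 6); since 9 ∣ 18, reducing mod 9 gives s ≡ 12 ≡ 3 (mod 9).

Both directions hold.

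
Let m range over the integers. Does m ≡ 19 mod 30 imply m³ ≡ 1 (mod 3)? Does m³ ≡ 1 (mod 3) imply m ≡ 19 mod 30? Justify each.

(⇒) holds; (⇐) fails.

[⇒] Suppose m ≡ 19 (mod 30). Then m³ ≡ 19³ = 6859 (mod 30), and since 3 ∣ 30, also m³ ≡ 1 (mod 3).

[⇐] This fails: take m = 1. Then 1³ = 1 ≡ 1 (mod 3), yet 1 ≡ 1 (mod 30), not 19.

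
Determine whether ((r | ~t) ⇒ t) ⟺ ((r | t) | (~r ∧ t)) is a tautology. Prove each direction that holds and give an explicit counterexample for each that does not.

Only the forward implication holds.

(→) Assume the antecedent. If r is true, (r | t) | (~r ∧ t) reduces to true regardless of the other variables. If r is false, the antecedent forces (r = F, t = T), and (r | t) | (~r ∧ t) holds there. Either way (r | t) | (~r ∧ t) holds.

(←) This fails. Under r = T, t = F, the left side is false but the right side is true.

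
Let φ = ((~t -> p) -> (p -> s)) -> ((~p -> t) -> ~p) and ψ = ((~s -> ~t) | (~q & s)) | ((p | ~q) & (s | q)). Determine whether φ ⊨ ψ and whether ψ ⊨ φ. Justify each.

Neither implication holds.

(⟹) This fails. Under q = F, t = T, s = F, p = F, the left side is true but the right side is false.

(⟸) This fails. Under q = F, t = F, s = T, p = T, the left side is false but the right side is true.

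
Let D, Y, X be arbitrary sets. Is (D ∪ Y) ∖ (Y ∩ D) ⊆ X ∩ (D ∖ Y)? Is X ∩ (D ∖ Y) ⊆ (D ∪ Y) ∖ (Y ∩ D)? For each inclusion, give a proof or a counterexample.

Forward inclusion. This inclusion fails. Take D = {1}, Y = ∅, X = ∅; then 1 ∈ (D ∪ Y) ∖ (Y ∩ D) but 1 ∉ X ∩ (D ∖ Y).

Reverse inclusion. Let x ∈ X ∩ (D ∖ Y). Then x ∈ D ∩ X and x ∉ Y, from which x ∈ (D ∪ Y) ∖ (Y ∩ D).

The sets are not equal: only the reverse inclusion holds.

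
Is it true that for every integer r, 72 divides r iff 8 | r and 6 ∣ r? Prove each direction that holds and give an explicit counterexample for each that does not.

Only the forward direction holds.

Forward direction. If 72 ∣ r, write r = 72q. Since 72 = 9·8, r = 8·(9q), so 8 ∣ r; and since 72 = 12·6, r = 6·(12q), so 6 ∣ r.

Converse. This fails: take r = 24. Both 8 ∣ 24 and 6 ∣ 24, yet 24 is not a multiple of 72 (since 24 = 0·72 + 24), so 72 ∤ 24.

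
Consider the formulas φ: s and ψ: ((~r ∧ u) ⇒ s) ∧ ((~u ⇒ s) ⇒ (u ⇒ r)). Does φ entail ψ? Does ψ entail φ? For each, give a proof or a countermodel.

Neither direction holds.

[⇒] This fails. Under u = T, r = F, s = T, the left side is true but the right side is false.

[⇐] This fails. Under u = F, r = F, s = F, the left side is false but the right side is true.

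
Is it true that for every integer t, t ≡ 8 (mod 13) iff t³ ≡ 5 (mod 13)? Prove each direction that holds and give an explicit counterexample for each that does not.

Only the forward direction holds.

Forward direction. Suppose t ≡ 8 (mod 13). Write t = 13j + 8. Then (13j + 8)³ = 2197j³ + 4056j² + 2496j + 512 = 13(169j³ + 312j² + 192j + 39) + 5, so t³ ≡ 5 (mod 13).

Converse. This fails: take t = 7. Then 7³ = 343 ≡ 5 (mod 13), yet 7 ≡ 7 (mod 13), not 8.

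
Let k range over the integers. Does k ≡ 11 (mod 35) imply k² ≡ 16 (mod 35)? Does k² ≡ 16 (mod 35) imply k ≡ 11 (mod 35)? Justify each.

[⇒] Suppose k ≡ 11 (mod 35). Write k = 35j + 11. Then (35j + 11)² = 1225j² + 770j + 121 = 35(35j² + 22j + 3) + 16, so k² ≡ 16 (mod 35).

[⇐] This fails: take k = 4. Then 4² = 16 ≡ 16 (mod 35), yet 4 ≡ 4 (mod 35), not 11.

(⇒) holds; (⇐) fails.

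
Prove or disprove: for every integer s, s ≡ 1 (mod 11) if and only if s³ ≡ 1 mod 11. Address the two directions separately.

The biconditional holds.

(⇐) Suppose s³ ≡ 1 (mod 11). The only residue r in {0, …, 10} with r³ ≡ 1 (mod 11) is r = 1, so s ≡ 1 (mod 11).

(⇒) Suppose s ≡ 1 (mod 11). Write s = 11j + 1. Then (11j + 1)³ = 1331j³ + 363j² + 33j + 1 = 11(121j³ + 33j² + 3j) + 1, so s³ ≡ 1 (mod 11).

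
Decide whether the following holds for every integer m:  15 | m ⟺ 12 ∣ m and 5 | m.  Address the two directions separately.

(⇐) Suppose 12 ∣ m and 5 ∣ m. Any common multiple of 12 and 5 is a multiple of their lcm; here gcd(12, 5) = 1, so lcm(12, 5) = 12·5 = 60, so 60 ∣ m. Since 15 ∣ 60, it follows that 15 ∣ m.

(⇒) This fails: take m = 15. Certainly 15 ∣ 15, but 12 ∤ 15.

Only the converse holds.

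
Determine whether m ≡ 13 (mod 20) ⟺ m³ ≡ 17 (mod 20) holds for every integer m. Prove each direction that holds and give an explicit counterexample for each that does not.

(⟹) Suppose m ≡ 13 (mod 20). Write m = 20j + 13. Then (20j + 13)³ = 8000j³ + 15600j² + 10140j + 2197 = 20(400j³ + 780j² + 507j + 109) + 17, so m³ ≡ 17 (mod 20).

(⟸) Conversely, suppose m³ ≡ 17 (mod 20). The only residue r in {0, …, 19} with r³ ≡ 17 (mod 20) is r = 13, so m ≡ 13 (mod 20).

The biconditional holds.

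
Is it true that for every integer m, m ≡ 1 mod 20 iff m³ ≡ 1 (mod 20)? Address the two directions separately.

Both implications hold.

[⇒] Suppose m ≡ 1 mod 20. Write m = 20j + 1. Then (20j + 1)³ = 8000j³ + 1200j² + 60j + 1 = 20(400j³ + 60j² + 3j) + 1, so m³ ≡ 1 (mod 20).

[⇐] Conversely, suppose m³ ≡ 1 (mod 20). The only residue r in {0, …, 19} with r³ ≡ 1 (mod 20) is r = 1, so m ≡ 1 (mod 20).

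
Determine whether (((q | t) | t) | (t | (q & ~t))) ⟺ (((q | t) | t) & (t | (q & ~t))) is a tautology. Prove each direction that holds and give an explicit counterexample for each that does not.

Equivalent; both directions hold.

(→) Assume the antecedent. If t is true, ((q | t) | t) & (t | (q & ~t)) reduces to true regardless of the other variables. If t is false, the antecedent forces (t = F, q = T), and ((q | t) | t) & (t | (q & ~t)) holds there. Either way ((q | t) | t) & (t | (q & ~t)) holds.

(←) Assume the antecedent. If t is true, ((q | t) | t) | (t | (q & ~t)) reduces to true regardless of the other variables. If t is false, the antecedent forces (t = F, q = T), and ((q | t) | t) | (t | (q & ~t)) holds there. Either way ((q | t) | t) | (t | (q & ~t)) holds.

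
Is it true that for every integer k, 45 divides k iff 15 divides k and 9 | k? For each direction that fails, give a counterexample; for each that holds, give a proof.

Both directions hold; the statement is true.

(⇐) Suppose 15 ∣ k and 9 ∣ k. Any common multiple of 15 and 9 is a multiple of their lcm; here lcm(15, 9) = 15·9/gcd(15, 9) = 135/3 = 45, so 45 ∣ k.

(⇒) If 45 ∣ k, write k = 45q. Since 45 = 3·15, k = 15·(3q), so 15 ∣ k; and since 45 = 5·9, k = 9·(5q), so 9 ∣ k.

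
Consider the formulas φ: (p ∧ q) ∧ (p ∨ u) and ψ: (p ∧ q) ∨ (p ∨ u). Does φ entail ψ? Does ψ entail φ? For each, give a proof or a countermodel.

(←) This fails. Under p = T, q = F, u = F, the left side is false but the right side is true.

(→) Assume the antecedent. If p is true, (p ∧ q) ∨ (p ∨ u) reduces to true regardless of the other variables. If p is false, the antecedent cannot hold. Either way (p ∧ q) ∨ (p ∨ u) holds.

Not equivalent: only (⇒) holds.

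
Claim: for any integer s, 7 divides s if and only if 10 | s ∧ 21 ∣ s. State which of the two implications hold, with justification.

(⇒) This fails: take s = 7. Certainly 7 ∣ 7, but 10 ∤ 7.

(⇐) Suppose 10 ∣ s and 21 ∣ s. Any common multiple of 10 and 21 is a multiple of their lcm; here gcd(10, 21) = 1, so lcm(10, 21) = 10·21 = 210, so 210 ∣ s. Since 7 ∣ 210, it follows that 7 ∣ s.

The forward direction fails; the converse holds.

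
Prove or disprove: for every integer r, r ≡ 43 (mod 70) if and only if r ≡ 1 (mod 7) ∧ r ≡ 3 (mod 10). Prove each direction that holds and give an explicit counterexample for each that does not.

Forward direction. Suppose r ≡ 43 (mod 70); write r = 70j + 43. Since 7 ∣ 70, reducing mod 7 gives r ≡ 43 ≡ 1 (mod 7); since 10 ∣ 70, reducing mod 10 gives r ≡ 43 ≡ 3 (mod 10).

Converse. If r ≡ 1 (mod 7) and r ≡ 3 (mod 10), then by the Chinese remainder theorem r ≡ 43 (mod 70). This is exactly r ≡ 43 (mod 70).

Equivalent; both directions hold.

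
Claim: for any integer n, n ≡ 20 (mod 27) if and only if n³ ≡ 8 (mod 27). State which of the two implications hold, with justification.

(⇒) Suppose n ≡ 20 (mod 27). Write n = 27j + 20. Then (27j + 20)³ = 19683j³ + 43740j² + 32400j + 8000 = 27(729j³ + 1620j² + 1200j + 296) + 8, so n³ ≡ 8 (mod 27).

(⇐) This fails: take n = 2. Then 2³ = 8 ≡ 8 (mod 27), yet 2 ≡ 2 (mod 27), not 20.

(⇒) holds; (⇐) fails.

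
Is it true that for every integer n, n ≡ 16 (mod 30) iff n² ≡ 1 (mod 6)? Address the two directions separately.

[⇒] This fails: take n = 16. Then 16 ≡ 16 (mod 30), but 16² = 256 ≡ 4 (mod 6), not 1.

[⇐] This fails: take n = 1. Then 1² = 1 ≡ 1 (mod 6), yet 1 ≡ 1 (mod 30), not 16.

Both directions fail.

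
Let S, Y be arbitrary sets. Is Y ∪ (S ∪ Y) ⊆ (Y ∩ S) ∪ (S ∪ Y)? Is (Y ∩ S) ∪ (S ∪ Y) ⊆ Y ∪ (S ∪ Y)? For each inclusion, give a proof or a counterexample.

The two sets are equal.

Reverse inclusion. Let x ∈ (Y ∩ S) ∪ (S ∪ Y). Then either x ∈ S and x ∉ Y; or x ∈ Y and x ∉ S; or x ∈ S ∩ Y. In each case x ∈ Y ∪ (S ∪ Y), so (Y ∩ S) ∪ (S ∪ Y) ⊆ Y ∪ (S ∪ Y).

Forward inclusion. Let x ∈ Y ∪ (S ∪ Y). Then either x ∈ S and x ∉ Y; or x ∈ Y and x ∉ S; or x ∈ S ∩ Y. In each case x ∈ (Y ∩ S) ∪ (S ∪ Y), so Y ∪ (S ∪ Y) ⊆ (Y ∩ S) ∪ (S ∪ Y).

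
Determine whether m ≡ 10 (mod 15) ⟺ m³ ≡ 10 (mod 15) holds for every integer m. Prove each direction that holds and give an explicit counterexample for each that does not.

Both implications hold.

(→) Suppose m ≡ 10 (mod 15). Write m = 15j + 10. Then (15j + 10)³ = 3375j³ + 6750j² + 4500j + 1000 = 15(225j³ + 450j² + 300j + 66) + 10, so m³ ≡ 10 (mod 15).

(←) Conversely, suppose m³ ≡ 10 (mod 15). The only residue r in {0, …, 14} with r³ ≡ 10 (mod 15) is r = 10, so m ≡ 10 (mod 15).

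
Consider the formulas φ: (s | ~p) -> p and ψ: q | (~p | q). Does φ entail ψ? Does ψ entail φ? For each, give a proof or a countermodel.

Both directions fail.

(⇒) This fails. Under s = F, q = F, p = T, the left side is true but the right side is false.

(⇐) This fails. Under s = F, q = F, p = F, the left side is false but the right side is true.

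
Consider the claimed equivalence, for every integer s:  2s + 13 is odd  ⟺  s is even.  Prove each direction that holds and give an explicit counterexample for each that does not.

[⇒] This fails: take s = 5. Then 2s + 13 = 23, which is odd, yet s = 5 is odd, not even.

[⇐] Suppose s is even. Since 2 is even, 2s is even for every s, so 2s + 13 has the same parity as 13, which is odd. Hence 2s + 13 is odd.

The forward direction fails; the converse holds.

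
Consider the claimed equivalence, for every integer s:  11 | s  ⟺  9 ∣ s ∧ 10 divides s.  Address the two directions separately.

(⇒) This fails: take s = 11. Certainly 11 ∣ 11, but 9 ∤ 11.

(⇐) This fails: take s = 90. Both 9 ∣ 90 and 10 ∣ 90, yet 90 is not a multiple of 11 (since 90 = 8·11 + 2), so 11 ∤ 90.

Neither direction holds.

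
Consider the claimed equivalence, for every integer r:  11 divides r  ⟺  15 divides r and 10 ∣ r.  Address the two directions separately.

Neither implication holds.

[⇒] This fails: take r = 11. Certainly 11 ∣ 11, but 15 ∤ 11.

[⇐] This fails: take r = 30. Both 15 ∣ 30 and 10 ∣ 30, yet 30 is not a multiple of 11 (since 30 = 2·11 + 8), so 11 ∤ 30.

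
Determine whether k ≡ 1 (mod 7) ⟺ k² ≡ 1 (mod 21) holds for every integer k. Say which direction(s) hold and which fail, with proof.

(⟹) This fails: take k = 15. Then 15 ≡ 1 (mod 7), but 15² = 225 ≡ 15 (mod 21), not 1.

(⟸) This fails: take k = 13. Then 13² = 169 ≡ 1 (mod 21), yet 13 ≡ 6 (mod 7), not 1.

Neither implication holds.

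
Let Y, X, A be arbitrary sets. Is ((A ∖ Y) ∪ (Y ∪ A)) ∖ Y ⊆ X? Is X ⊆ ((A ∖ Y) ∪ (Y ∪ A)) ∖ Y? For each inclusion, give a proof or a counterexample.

(⊆) This inclusion fails. Take Y = ∅, X = ∅, A = {1}; then 1 ∈ ((A ∖ Y) ∪ (Y ∪ A)) ∖ Y but 1 ∉ X.

(⊇) This inclusion fails. Take Y = ∅, X = {1}, A = ∅; then 1 ∈ X but 1 ∉ ((A ∖ Y) ∪ (Y ∪ A)) ∖ Y.

Neither inclusion holds.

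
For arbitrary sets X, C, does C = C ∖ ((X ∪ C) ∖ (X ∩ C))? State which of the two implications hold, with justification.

(⊆) fails; (⊇) holds.

Forward inclusion. This inclusion fails. Take X = ∅, C = {1}; then 1 ∈ C but 1 ∉ C ∖ ((X ∪ C) ∖ (X ∩ C)).

Reverse inclusion. Let x ∈ C ∖ ((X ∪ C) ∖ (X ∩ C)). Then x ∈ X ∩ C, from which x ∈ C.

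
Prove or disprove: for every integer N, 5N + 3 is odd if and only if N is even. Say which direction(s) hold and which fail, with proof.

Converse. Suppose N is even; write N = 2j. Then 5N + 3 = 5·(2j) + 3 = 2·5j + 3, which is odd.

Forward direction. Suppose 5N + 3 is odd. Since 5 is odd, 5N and N have the same parity, so 5N + 3 ≡ N + 3 (mod 2). As 3 is odd, 5N + 3 is odd exactly when N is even. Thus N is even.

The biconditional holds.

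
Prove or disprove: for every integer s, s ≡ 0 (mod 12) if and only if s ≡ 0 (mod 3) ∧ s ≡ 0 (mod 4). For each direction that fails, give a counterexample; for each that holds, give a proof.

Both directions hold.

(⇐) If s ≡ 0 (mod 3) and s ≡ 0 (mod 4), then by the Chinese remainder theorem s ≡ 0 (mod 12). This is exactly s ≡ 0 (mod 12).

(⇒) Suppose s ≡ 0 (mod 12); write s = 12j + 0. Since 3 ∣ 12, reducing mod 3 gives s ≡ 0 (mod 3); since 4 ∣ 12, reducing mod 4 gives s ≡ 0 (mod 4).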